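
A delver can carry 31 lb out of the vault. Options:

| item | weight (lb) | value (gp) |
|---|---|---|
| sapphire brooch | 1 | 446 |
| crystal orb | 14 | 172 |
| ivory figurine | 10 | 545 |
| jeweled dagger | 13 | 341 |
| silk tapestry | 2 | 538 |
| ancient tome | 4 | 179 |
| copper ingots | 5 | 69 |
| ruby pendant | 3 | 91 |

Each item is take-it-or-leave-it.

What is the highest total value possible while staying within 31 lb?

2049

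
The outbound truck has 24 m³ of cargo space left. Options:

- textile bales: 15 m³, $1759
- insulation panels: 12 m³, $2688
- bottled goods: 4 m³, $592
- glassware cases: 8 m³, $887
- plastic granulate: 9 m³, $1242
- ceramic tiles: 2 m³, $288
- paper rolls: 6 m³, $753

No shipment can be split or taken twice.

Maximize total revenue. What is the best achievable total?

4321

Ranking by ratio (revenue/m³): insulation panels 224.00, bottled goods 148.00, ceramic tiles 144.00, plastic granulate 138.00.
Best packing: insulation panels + bottled goods + ceramic tiles + paper rolls — 24 m³, 4321 total.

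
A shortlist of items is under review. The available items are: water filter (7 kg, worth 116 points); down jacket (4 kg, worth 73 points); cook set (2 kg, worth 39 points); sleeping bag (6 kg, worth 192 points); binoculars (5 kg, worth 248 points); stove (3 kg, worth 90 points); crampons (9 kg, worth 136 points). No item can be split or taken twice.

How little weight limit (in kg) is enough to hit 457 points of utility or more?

13

Need the lightest bundle worth ≥ 457.
cook set + sleeping bag + binoculars reaches 479 using 13 kg.
Below 13 kg the best achievable stays under 457.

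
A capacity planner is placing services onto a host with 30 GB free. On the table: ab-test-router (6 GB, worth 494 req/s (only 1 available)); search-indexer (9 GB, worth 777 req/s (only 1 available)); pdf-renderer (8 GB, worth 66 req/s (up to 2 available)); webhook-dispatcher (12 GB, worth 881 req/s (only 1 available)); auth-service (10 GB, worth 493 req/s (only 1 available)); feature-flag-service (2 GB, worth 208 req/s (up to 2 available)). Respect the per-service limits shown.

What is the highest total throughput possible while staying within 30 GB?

Ranking by ratio (throughput/GB): feature-flag-service 104.00, search-indexer 86.33, ab-test-router 82.33.
A density-first pass picks ab-test-router + search-indexer + auth-service + 2×feature-flag-service — 2180 at 29 GB.
Replace auth-service and feature-flag-service with webhook-dispatcher: the trade gains 180 net, giving 2360 at 29 GB.
The spare 1 GB is too small for any remaining service, and no exchange beats 2360.

2360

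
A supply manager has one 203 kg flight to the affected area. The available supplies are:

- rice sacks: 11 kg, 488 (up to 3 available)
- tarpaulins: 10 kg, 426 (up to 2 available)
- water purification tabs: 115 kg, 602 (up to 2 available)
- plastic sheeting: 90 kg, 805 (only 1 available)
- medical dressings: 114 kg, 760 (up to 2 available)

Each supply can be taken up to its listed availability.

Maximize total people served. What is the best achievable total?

3121

Taking 3×rice sacks + 2×tarpaulins + plastic sheeting: 143 kg used, 3121 in people served.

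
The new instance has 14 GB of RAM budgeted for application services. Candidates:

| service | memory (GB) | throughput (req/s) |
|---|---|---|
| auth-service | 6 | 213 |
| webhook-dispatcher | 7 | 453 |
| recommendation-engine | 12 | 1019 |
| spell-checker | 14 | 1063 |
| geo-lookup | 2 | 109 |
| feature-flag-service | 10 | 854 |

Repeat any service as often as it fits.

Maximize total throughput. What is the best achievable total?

1128

Greedy by ratio would take 2×geo-lookup + feature-flag-service: 14 GB used, total 1072.
The 12 GB tied up in geo-lookup and feature-flag-service is better spent on recommendation-engine — total rises to 1128 (14 GB).
That's the maximum — no swap from here does better than 1128.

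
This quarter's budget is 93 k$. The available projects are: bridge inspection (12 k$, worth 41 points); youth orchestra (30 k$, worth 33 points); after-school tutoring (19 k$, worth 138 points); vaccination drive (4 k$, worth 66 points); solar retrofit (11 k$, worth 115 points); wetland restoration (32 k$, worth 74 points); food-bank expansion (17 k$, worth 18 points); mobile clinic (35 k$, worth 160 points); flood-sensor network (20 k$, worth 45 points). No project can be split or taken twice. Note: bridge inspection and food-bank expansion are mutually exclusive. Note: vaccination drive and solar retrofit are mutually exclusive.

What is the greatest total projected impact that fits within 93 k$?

Best packing: after-school tutoring + solar retrofit + mobile clinic + flood-sensor network — 85 k$, 458 total.
An exhaustive check of the 512 subsets confirms 458.

458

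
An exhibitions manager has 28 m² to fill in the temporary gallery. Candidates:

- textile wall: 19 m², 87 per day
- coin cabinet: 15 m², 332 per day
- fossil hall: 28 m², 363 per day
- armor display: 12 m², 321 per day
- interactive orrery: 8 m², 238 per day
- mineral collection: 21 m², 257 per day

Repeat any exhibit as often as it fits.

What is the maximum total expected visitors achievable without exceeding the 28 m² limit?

Density check — interactive orrery 29.75, armor display 26.75, coin cabinet 22.13, fossil hall 12.96 are the best per m².
A density-first pass picks 3×interactive orrery — 714 at 24 m².
Dropping interactive orrery frees 8 m²; slotting in armor display (12 m²) lifts the total to 797 at 28 m².
Every other selection either busts 28 m² or fails to beat 797.

797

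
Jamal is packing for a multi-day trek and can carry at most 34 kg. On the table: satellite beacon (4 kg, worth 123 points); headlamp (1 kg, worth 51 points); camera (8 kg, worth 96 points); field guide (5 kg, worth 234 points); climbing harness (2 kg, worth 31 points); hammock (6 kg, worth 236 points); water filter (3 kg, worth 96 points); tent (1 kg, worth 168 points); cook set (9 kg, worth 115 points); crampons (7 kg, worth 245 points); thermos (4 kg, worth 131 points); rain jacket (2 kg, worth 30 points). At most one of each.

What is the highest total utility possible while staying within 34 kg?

1315

By utility per kg: tent 168.00, headlamp 51.00, field guide 46.80, hammock 39.33 lead.
Best packing: satellite beacon + headlamp + field guide + climbing harness + hammock + water filter + tent + crampons + thermos — 33 kg, 1315 total.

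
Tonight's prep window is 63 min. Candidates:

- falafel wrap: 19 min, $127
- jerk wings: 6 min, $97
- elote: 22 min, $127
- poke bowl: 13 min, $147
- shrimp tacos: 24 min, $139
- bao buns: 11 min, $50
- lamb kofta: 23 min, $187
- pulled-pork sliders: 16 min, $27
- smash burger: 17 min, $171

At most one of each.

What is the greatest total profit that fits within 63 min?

Density check — jerk wings 16.17, poke bowl 11.31, smash burger 10.06 are the best per min.
Best packing: jerk wings + poke bowl + lamb kofta + smash burger — 59 min, 602 total.
Nothing else within 63 min beats 602.

602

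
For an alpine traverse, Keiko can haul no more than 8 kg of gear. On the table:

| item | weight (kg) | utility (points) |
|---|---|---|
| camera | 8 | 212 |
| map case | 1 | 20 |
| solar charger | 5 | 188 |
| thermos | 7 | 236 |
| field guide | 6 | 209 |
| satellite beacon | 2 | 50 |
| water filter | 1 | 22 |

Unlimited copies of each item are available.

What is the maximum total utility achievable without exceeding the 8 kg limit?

Solar charger + satellite beacon + water filter uses 8 of the 8 kg and totals 260.
Nothing else within 8 kg beats 260.

260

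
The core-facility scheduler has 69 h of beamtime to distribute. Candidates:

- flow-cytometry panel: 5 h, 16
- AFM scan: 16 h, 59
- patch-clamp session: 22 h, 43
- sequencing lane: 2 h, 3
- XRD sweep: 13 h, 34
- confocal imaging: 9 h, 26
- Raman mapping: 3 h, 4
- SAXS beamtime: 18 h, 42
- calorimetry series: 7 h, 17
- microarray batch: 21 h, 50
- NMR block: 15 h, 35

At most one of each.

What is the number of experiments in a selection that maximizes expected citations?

The maximum expected citations within 69 h is 194.
flow-cytometry panel + AFM scan + XRD sweep + confocal imaging + SAXS beamtime + calorimetry series hits 194 at 68 h.
Every optimal selection uses 6 experiments.

6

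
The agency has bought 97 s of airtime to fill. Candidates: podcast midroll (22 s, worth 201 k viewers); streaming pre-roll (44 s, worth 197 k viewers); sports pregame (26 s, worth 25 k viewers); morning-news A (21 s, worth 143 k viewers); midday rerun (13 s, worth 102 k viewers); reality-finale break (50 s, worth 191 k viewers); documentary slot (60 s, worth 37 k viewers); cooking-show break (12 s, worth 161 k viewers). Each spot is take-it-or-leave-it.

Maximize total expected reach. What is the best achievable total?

By expected reach per s: cooking-show break 13.42, podcast midroll 9.14, midday rerun 7.85, morning-news A 6.81 lead.
Filling by ratio: podcast midroll + sports pregame + morning-news A + midday rerun + cooking-show break for 632, with 3 s left unused.
Dropping sports pregame and morning-news A frees 47 s; slotting in streaming pre-roll (44 s) lifts the total to 661 at 91 s.
The closest alternative, podcast midroll + midday rerun + reality-finale break + cooking-show break, reaches only 655.

661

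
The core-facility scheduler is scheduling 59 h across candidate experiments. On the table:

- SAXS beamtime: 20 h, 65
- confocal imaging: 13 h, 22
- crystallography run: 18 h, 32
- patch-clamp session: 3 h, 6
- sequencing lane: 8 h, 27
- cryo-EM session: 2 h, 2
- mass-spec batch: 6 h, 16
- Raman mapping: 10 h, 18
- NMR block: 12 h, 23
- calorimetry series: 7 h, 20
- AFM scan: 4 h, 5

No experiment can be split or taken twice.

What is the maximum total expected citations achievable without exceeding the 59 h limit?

A density-first pass picks SAXS beamtime + patch-clamp session + sequencing lane + cryo-EM session + mass-spec batch + NMR block + calorimetry series — 159 at 58 h.
Dropping patch-clamp session and cryo-EM session and NMR block frees 17 h; slotting in crystallography run (18 h) lifts the total to 160 at 59 h.
Nothing else within 59 h beats 160.

160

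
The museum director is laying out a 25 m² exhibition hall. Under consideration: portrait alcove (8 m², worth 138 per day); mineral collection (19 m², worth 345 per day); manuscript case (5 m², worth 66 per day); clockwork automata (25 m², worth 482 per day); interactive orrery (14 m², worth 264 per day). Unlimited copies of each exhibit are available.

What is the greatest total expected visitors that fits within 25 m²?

482

Taking clockwork automata: 25 m² used, 482 in expected visitors.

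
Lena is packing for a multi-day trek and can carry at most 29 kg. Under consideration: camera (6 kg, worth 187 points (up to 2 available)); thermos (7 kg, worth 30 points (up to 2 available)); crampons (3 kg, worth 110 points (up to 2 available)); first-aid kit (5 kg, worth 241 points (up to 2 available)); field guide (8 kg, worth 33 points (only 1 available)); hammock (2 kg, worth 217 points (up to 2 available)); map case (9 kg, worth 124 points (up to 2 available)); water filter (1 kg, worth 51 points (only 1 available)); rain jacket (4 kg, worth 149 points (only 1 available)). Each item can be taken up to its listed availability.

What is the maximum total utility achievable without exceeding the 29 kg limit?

1413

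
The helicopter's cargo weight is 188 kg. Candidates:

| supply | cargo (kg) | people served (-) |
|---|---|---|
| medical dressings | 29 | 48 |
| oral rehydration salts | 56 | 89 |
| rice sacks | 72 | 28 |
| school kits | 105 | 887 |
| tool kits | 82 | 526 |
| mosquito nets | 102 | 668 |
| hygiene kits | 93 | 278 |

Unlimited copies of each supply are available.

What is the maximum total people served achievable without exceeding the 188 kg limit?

School kits + tool kits uses 187 of the 188 kg and totals 1413.
Nothing else within 188 kg beats 1413.

1413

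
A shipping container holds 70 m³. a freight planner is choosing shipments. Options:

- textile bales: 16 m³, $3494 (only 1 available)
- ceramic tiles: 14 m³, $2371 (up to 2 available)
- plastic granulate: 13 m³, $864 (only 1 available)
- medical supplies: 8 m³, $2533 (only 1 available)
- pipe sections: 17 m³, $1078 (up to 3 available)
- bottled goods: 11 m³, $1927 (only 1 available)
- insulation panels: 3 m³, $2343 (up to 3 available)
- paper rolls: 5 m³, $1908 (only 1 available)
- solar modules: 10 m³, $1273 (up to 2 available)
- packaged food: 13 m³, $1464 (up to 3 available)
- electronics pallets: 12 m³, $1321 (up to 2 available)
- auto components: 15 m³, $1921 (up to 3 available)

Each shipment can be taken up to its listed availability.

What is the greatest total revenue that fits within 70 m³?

Taking the top-ratio shipments first gives textile bales + ceramic tiles + medical supplies + bottled goods + 3×insulation panels + paper rolls for 19262 (63 m³).
The 11 m³ tied up in bottled goods is better spent on ceramic tiles — total rises to 19706 (66 m³).
Nothing else within 70 m³ beats 19706.

19706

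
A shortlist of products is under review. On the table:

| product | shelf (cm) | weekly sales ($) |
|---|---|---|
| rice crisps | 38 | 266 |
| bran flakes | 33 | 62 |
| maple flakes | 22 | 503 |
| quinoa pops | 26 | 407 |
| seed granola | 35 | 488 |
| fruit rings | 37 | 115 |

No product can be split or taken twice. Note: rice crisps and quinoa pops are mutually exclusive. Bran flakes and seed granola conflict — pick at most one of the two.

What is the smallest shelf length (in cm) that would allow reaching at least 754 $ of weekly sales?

48

Need the lightest bundle worth ≥ 754.
maple flakes + quinoa pops: 910 weekly sales at 48 cm.
Below 48 cm the best achievable stays under 754.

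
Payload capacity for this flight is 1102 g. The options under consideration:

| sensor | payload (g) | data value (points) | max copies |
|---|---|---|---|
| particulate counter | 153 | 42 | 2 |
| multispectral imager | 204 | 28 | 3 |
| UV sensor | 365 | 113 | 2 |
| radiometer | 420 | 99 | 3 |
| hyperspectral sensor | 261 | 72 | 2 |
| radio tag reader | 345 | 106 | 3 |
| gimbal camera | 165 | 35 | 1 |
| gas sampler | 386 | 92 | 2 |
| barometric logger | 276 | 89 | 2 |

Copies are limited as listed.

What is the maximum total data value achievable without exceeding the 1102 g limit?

333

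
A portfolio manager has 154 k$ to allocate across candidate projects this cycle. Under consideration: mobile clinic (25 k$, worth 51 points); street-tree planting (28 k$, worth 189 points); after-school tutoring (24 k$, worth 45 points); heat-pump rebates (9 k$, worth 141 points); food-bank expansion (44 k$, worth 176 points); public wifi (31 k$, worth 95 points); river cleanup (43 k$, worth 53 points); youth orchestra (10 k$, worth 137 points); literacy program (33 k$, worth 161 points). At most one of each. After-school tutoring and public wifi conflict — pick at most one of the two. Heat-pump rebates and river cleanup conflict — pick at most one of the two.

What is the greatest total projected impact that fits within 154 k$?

Best packing: mobile clinic + street-tree planting + heat-pump rebates + food-bank expansion + youth orchestra + literacy program — 149 k$, 855 total.
Next best is street-tree planting + after-school tutoring + heat-pump rebates + food-bank expansion + youth orchestra + literacy program at 849 (148 k$) — short by 6.

855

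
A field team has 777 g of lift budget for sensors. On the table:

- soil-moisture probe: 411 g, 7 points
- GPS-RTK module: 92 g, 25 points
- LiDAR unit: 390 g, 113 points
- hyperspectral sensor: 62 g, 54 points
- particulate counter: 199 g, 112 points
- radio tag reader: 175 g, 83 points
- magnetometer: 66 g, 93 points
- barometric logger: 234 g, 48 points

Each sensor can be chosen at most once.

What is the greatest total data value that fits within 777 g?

The ratio heuristic lands on GPS-RTK module + hyperspectral sensor + particulate counter + radio tag reader + magnetometer (367) but leaves 183 g idle.
Dropping GPS-RTK module frees 92 g; slotting in barometric logger (234 g) lifts the total to 390 at 736 g.
Next best is LiDAR unit + hyperspectral sensor + particulate counter + magnetometer at 372 (717 g) — short by 18.

390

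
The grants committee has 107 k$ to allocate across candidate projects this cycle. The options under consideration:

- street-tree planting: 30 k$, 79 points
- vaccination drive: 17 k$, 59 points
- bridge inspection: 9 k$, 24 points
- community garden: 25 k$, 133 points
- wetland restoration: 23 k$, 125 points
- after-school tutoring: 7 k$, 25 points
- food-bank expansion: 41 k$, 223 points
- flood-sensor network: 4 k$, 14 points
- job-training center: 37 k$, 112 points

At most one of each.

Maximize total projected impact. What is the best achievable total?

540

Density check — food-bank expansion 5.44, wetland restoration 5.43, community garden 5.32, after-school tutoring 3.57 are the best per k$.
Taking the top-ratio projects first gives community garden + wetland restoration + after-school tutoring + food-bank expansion + flood-sensor network for 520 (100 k$).
Replace after-school tutoring and flood-sensor network with vaccination drive: the trade gains 20 net, giving 540 at 106 k$.
Next best is bridge inspection + community garden + wetland restoration + after-school tutoring + food-bank expansion at 530 (105 k$) — short by 10.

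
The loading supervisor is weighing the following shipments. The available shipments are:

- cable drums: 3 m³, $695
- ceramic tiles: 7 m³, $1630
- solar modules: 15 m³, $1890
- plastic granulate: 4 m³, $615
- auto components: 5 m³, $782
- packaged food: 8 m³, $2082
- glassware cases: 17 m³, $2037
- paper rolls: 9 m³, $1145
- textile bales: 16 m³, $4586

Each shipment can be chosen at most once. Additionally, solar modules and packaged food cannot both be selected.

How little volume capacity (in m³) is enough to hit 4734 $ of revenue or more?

19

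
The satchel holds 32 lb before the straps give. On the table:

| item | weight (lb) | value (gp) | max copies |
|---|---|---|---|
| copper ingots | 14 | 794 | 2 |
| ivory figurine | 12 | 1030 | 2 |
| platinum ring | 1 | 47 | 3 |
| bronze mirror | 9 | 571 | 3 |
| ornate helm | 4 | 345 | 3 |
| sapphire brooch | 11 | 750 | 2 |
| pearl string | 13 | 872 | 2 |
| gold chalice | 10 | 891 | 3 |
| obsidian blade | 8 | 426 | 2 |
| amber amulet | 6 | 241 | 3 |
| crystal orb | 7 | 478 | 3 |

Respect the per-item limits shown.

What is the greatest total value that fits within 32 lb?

2817

Greedy by ratio would take 2×platinum ring + 3×gold chalice: 32 lb used, total 2767.
The 12 lb tied up in 2×platinum ring and gold chalice is better spent on 3×ornate helm — total rises to 2817 (32 lb).
Nothing else within 32 lb beats 2817.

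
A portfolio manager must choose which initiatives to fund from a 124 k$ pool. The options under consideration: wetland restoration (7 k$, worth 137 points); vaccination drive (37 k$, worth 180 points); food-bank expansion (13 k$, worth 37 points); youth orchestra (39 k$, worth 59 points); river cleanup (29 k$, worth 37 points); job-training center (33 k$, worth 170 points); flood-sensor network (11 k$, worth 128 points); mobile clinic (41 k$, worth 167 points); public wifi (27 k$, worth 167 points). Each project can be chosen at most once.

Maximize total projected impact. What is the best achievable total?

782

Best packing: wetland restoration + vaccination drive + job-training center + flood-sensor network + public wifi — 115 k$, 782 total.
Runner-up wetland restoration + vaccination drive + flood-sensor network + mobile clinic + public wifi tops out at 779.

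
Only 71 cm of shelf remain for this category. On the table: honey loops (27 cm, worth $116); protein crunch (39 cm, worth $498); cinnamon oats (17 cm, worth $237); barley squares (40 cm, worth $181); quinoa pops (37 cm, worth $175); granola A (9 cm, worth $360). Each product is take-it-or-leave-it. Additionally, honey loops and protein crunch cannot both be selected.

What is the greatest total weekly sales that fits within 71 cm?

The ratio ordering already packs tightly: protein crunch + cinnamon oats + granola A, 65 cm, 1095.
Runner-up protein crunch + granola A tops out at 858.

1095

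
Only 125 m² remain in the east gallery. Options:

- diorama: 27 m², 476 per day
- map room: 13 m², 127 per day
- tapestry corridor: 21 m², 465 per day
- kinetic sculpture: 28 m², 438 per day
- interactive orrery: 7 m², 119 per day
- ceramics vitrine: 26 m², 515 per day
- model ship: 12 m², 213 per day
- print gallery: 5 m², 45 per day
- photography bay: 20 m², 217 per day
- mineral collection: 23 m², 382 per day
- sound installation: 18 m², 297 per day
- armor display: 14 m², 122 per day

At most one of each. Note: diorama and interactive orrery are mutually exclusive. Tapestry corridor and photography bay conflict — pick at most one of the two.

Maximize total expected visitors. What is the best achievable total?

Taking diorama + tapestry corridor + kinetic sculpture + ceramics vitrine + mineral collection: 125 m² used, 2276 in expected visitors.

2276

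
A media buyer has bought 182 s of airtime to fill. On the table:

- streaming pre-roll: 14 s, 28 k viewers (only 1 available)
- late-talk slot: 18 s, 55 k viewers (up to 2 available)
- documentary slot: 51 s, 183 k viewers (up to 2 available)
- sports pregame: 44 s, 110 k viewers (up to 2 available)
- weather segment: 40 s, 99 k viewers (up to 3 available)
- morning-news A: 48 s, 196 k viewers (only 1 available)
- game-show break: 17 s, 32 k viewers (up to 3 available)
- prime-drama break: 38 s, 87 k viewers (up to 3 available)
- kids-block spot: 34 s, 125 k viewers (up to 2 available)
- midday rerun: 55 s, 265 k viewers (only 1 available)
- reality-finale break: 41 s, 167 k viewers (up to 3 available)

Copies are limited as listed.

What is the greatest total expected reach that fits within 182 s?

766

Ranking by ratio (expected reach/s): midday rerun 4.82, morning-news A 4.08, reality-finale break 4.07, kids-block spot 3.68.
Taking the top-ratio spots first gives morning-news A + kids-block spot + midday rerun + reality-finale break for 753 (178 s).
Replace morning-news A and kids-block spot with 2×reality-finale break: the trade gains 13 net, giving 766 at 178 s.
Every other selection either busts 182 s or exceeds an availability limit or fails to beat 766.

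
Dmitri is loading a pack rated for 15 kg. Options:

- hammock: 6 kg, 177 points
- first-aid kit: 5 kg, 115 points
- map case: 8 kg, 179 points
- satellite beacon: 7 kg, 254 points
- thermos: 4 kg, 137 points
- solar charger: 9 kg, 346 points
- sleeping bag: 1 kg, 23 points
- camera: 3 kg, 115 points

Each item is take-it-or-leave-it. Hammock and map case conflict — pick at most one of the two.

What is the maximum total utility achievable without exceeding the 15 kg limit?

Taking the top-ratio items first gives solar charger + sleeping bag + camera for 484 (13 kg).
Dropping solar charger frees 9 kg; slotting in satellite beacon + thermos (11 kg) lifts the total to 529 at 15 kg.
No other feasible combination exceeds 529.

529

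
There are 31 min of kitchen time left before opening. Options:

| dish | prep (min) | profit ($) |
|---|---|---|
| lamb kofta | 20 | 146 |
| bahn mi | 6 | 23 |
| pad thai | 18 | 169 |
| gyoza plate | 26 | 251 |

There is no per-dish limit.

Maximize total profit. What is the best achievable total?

Taking gyoza plate: 26 min used, 251 in profit.
Nothing else within 31 min beats 251.

251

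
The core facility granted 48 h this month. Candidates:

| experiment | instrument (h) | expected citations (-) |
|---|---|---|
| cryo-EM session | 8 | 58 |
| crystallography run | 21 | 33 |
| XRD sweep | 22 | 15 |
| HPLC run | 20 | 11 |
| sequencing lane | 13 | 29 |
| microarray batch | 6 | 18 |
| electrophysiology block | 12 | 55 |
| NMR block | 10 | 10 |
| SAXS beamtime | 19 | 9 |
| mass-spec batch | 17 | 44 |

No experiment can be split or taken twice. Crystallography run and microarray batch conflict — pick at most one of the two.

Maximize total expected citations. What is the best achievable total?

175

Best packing: cryo-EM session + microarray batch + electrophysiology block + mass-spec batch — 43 h, 175 total.
Nothing else feasible within 48 h beats 175.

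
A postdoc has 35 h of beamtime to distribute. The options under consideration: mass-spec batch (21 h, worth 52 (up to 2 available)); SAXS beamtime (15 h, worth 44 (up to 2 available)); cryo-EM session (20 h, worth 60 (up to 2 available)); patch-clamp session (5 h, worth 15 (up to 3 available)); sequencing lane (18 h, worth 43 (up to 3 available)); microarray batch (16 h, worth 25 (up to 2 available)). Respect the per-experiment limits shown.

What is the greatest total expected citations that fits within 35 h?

105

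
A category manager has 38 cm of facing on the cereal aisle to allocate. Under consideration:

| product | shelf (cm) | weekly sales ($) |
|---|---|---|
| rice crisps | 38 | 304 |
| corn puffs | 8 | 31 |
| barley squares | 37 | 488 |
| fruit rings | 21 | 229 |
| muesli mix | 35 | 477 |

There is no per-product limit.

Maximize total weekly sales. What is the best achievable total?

488

A density-first pass picks muesli mix — 477 at 35 cm.
The 35 cm tied up in muesli mix is better spent on barley squares — total rises to 488 (37 cm).
The spare 1 cm is too small for any remaining product, and no exchange beats 488.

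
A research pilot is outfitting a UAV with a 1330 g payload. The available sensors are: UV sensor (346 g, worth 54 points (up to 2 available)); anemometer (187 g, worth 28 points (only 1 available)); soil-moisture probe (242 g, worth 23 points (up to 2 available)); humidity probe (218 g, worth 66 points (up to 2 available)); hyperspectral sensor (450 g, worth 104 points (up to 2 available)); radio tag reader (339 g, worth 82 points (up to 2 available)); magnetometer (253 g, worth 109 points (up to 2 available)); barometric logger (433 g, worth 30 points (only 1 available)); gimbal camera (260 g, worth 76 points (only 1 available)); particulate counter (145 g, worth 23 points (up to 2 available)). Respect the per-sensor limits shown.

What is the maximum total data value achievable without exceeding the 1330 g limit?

442

By data value per g: magnetometer 0.43, humidity probe 0.30, gimbal camera 0.29, radio tag reader 0.24 lead.
Taking the top-ratio sensors first gives 2×humidity probe + 2×magnetometer + gimbal camera for 426 (1202 g).
The 218 g tied up in humidity probe is better spent on radio tag reader — total rises to 442 (1323 g).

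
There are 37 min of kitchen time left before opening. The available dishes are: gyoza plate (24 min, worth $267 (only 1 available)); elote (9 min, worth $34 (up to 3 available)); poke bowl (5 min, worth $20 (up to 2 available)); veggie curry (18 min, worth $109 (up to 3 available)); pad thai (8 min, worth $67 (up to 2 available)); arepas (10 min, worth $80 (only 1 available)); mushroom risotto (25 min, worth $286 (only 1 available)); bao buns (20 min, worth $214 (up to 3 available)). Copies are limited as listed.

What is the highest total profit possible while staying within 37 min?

366

Ranking by ratio (profit/min): mushroom risotto 11.44, gyoza plate 11.12, bao buns 10.70.
Greedy by ratio would take pad thai + mushroom risotto: 33 min used, total 353.
Replace pad thai with arepas: the trade gains 13 net, giving 366 at 35 min.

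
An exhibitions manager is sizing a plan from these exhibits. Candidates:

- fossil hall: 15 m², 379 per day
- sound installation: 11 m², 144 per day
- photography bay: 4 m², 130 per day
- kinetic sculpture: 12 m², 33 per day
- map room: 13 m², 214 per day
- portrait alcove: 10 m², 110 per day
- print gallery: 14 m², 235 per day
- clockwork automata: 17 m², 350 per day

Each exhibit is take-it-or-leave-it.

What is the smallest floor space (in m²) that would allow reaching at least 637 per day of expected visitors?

30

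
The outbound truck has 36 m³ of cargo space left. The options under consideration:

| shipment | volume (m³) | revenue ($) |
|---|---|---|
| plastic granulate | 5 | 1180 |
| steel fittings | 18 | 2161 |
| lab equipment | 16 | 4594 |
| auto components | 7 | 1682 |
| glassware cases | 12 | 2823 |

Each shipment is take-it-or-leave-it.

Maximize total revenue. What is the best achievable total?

Taking the top-ratio shipments first gives plastic granulate + lab equipment + auto components for 7456 (28 m³).
The 5 m³ tied up in plastic granulate is better spent on glassware cases — total rises to 9099 (35 m³).
The closest alternative, plastic granulate + lab equipment + glassware cases, reaches only 8597.

9099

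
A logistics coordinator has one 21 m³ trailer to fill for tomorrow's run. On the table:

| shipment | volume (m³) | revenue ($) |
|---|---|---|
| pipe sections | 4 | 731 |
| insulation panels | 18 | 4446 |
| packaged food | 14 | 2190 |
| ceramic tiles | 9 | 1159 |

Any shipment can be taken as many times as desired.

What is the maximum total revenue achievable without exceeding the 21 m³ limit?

Ranking by ratio (revenue/m³): insulation panels 247.00, pipe sections 182.75, packaged food 156.43.
Insulation panels uses 18 of the 21 m³ and totals 4446.
Every other selection either busts 21 m³ or fails to beat 4446.

4446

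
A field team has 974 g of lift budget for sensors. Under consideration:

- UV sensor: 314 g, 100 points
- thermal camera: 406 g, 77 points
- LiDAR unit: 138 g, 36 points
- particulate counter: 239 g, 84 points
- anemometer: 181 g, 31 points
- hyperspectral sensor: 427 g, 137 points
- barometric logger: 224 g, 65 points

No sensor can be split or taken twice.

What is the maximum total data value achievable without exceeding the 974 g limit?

302

A density-first pass picks particulate counter + hyperspectral sensor + barometric logger — 286 at 890 g.
The 239 g tied up in particulate counter is better spent on UV sensor — total rises to 302 (965 g).
The closest alternative, particulate counter + hyperspectral sensor + barometric logger, reaches only 286.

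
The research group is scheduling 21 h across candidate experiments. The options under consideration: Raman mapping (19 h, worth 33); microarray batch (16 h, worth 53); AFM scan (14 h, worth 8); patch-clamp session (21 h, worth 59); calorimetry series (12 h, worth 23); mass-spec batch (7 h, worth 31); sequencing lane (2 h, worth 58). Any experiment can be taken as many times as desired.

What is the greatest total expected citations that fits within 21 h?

580

Ranking by ratio (expected citations/h): sequencing lane 29.00, mass-spec batch 4.43, microarray batch 3.31, patch-clamp session 2.81.
The ratio ordering already packs tightly: 10×sequencing lane, 20 h, 580.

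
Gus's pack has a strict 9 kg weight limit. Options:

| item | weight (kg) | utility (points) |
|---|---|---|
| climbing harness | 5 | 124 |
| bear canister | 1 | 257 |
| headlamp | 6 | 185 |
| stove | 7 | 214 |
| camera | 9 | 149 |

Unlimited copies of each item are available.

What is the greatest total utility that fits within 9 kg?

2313

9×bear canister uses 9 of the 9 kg and totals 2313.
Nothing else within 9 kg beats 2313.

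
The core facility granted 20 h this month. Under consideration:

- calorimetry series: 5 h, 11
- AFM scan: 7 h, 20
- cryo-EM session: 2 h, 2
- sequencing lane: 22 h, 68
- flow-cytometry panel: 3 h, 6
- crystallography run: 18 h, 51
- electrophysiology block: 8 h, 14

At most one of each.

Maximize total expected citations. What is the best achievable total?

53

Ranking by ratio (expected citations/h): sequencing lane 3.09, AFM scan 2.86, crystallography run 2.83.
Filling by ratio: calorimetry series + AFM scan + cryo-EM session + flow-cytometry panel for 39, with 3 h left unused.
Dropping calorimetry series and AFM scan and flow-cytometry panel frees 15 h; slotting in crystallography run (18 h) lifts the total to 53 at 20 h.
Runner-up crystallography run tops out at 51.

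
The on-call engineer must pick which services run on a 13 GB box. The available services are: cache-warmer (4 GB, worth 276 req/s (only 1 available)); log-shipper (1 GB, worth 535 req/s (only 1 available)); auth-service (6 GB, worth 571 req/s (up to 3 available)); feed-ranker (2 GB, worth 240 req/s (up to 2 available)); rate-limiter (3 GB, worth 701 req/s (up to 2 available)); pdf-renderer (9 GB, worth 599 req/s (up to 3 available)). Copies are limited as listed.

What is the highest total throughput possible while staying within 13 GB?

2508

Taking the top-ratio services first gives log-shipper + 2×feed-ranker + 2×rate-limiter for 2417 (11 GB).
The 4 GB tied up in 2×feed-ranker is better spent on auth-service — total rises to 2508 (13 GB).
No other feasible combination exceeds 2508.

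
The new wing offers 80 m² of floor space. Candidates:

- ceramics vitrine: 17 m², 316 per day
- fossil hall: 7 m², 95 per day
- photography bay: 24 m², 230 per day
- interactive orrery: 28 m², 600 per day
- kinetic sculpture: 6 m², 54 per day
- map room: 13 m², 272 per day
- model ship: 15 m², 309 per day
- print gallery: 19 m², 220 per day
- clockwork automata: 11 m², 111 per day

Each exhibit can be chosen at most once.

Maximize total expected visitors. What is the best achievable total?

1592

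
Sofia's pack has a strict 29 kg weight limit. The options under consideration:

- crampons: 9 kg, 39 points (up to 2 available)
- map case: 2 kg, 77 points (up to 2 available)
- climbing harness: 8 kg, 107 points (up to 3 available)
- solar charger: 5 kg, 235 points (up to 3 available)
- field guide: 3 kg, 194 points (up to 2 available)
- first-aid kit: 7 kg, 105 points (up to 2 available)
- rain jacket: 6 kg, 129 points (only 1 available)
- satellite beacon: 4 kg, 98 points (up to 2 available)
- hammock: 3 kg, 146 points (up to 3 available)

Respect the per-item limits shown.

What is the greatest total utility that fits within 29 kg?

1462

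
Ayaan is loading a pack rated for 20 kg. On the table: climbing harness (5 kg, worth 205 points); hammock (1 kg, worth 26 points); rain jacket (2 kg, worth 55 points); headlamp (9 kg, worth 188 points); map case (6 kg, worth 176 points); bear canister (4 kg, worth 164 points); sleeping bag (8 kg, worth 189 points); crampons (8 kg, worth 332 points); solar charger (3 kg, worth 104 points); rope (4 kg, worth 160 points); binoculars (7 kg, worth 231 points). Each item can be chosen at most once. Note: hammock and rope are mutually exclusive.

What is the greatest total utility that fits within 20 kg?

805

The ratio ordering already packs tightly: climbing harness + bear canister + crampons + solar charger, 20 kg, 805.
Nothing else feasible within 20 kg beats 805.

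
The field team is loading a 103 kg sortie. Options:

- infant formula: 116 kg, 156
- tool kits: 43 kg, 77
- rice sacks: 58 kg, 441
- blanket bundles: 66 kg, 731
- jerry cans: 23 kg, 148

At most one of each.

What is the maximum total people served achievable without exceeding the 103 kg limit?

By people served per kg: blanket bundles 11.08, rice sacks 7.60, jerry cans 6.43 lead.
Taking blanket bundles + jerry cans: 89 kg used, 879 in people served.

879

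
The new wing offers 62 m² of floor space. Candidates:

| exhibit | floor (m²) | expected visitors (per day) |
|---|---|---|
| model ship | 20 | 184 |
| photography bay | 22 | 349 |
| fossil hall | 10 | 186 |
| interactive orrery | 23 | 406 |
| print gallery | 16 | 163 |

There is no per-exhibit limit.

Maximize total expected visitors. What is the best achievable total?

1116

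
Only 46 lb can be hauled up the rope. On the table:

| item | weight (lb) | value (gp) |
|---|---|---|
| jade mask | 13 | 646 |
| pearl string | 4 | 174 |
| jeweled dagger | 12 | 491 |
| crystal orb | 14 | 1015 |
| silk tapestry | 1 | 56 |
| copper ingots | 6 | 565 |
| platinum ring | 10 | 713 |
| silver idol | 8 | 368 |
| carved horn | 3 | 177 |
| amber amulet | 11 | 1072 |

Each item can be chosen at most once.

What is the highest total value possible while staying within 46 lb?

3598

Density check — amber amulet 97.45, copper ingots 94.17, crystal orb 72.50 are the best per lb.
Best packing: crystal orb + silk tapestry + copper ingots + platinum ring + carved horn + amber amulet — 45 lb, 3598 total.
No other feasible combination exceeds 3598.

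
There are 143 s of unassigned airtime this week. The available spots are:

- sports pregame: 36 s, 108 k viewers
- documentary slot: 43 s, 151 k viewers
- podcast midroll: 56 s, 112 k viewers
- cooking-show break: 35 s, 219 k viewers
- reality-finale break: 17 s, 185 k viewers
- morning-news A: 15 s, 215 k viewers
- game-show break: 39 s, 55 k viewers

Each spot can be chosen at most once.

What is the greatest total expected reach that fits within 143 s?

Ranking by ratio (expected reach/s): morning-news A 14.33, reality-finale break 10.88, cooking-show break 6.26, documentary slot 3.51.
The ratio heuristic lands on documentary slot + cooking-show break + reality-finale break + morning-news A (770) but leaves 33 s idle.
Dropping documentary slot frees 43 s; slotting in sports pregame + game-show break (75 s) lifts the total to 782 at 142 s.
The closest alternative, documentary slot + cooking-show break + reality-finale break + morning-news A, reaches only 770.

782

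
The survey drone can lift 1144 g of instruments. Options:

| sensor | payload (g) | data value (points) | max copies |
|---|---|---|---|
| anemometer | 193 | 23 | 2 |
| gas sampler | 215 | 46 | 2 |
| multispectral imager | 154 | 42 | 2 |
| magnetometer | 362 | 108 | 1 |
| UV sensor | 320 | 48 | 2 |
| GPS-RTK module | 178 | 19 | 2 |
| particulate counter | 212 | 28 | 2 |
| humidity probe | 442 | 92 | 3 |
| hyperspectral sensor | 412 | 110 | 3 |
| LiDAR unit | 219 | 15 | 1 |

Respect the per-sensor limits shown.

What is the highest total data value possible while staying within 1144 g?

306

Filling by ratio: 2×multispectral imager + magnetometer + hyperspectral sensor for 302, with 62 g left unused.
Replace multispectral imager with gas sampler: the trade gains 4 net, giving 306 at 1143 g.
Nothing else within 1144 g beats 306.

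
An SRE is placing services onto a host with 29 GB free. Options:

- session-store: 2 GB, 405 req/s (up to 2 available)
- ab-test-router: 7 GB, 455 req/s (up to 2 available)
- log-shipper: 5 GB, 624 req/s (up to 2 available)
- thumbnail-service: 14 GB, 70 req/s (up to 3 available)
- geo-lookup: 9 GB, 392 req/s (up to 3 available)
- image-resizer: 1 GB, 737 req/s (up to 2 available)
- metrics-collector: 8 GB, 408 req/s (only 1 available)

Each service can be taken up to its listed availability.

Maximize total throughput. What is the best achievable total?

4037

Density check — image-resizer 737.00, session-store 202.50, log-shipper 124.80, ab-test-router 65.00 are the best per GB.
The ratio heuristic lands on 2×session-store + ab-test-router + 2×log-shipper + 2×image-resizer (3987) but leaves 6 GB idle.
The 2 GB tied up in session-store is better spent on ab-test-router — total rises to 4037 (28 GB).
Every other selection either busts 29 GB or exceeds an availability limit or fails to beat 4037.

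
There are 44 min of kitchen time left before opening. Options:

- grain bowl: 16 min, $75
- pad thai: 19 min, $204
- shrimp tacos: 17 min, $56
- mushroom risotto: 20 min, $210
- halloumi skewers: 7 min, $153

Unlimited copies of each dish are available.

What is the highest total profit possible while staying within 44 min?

918

6×halloumi skewers uses 42 of the 44 min and totals 918.
No other feasible combination exceeds 918.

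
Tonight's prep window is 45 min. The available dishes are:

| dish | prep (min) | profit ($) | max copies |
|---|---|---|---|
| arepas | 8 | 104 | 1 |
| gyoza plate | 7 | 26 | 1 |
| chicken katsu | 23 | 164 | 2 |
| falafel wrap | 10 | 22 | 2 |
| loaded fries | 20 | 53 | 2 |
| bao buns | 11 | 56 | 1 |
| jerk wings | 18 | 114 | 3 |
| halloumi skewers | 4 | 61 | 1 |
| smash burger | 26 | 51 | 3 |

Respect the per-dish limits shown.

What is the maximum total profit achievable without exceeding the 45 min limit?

355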